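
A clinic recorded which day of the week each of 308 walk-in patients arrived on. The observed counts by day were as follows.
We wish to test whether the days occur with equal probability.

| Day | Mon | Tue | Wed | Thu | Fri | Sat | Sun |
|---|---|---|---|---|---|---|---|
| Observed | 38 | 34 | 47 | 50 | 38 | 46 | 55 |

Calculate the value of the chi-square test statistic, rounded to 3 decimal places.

Under H₀ each category has probability 1/7, so each expected count is 308/7 = 44.
Mon: (38 − 44)²/44 = 36/44 = 0.8182
Tue: (34 − 44)²/44 = 100/44 = 2.2727
Wed: (47 − 44)²/44 = 9/44 = 0.2045
Thu: (50 − 44)²/44 = 36/44 = 0.8182
Fri: (38 − 44)²/44 = 36/44 = 0.8182
Sat: (46 − 44)²/44 = 4/44 = 0.0909
Sun: (55 − 44)²/44 = 121/44 = 2.7500
Sum = 7.773

7.773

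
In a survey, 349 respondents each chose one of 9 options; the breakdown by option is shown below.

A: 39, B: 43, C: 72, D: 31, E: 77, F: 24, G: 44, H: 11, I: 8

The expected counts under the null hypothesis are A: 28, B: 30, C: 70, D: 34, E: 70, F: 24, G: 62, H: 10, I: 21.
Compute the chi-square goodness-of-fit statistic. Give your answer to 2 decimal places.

χ² = (39−28)²/28 + (43−30)²/30 + (72−70)²/70 + (31−34)²/34 + (77−70)²/70 + (24−24)²/24 + (44−62)²/62 + (11−10)²/10 + (8−21)²/21
   = 4.321 + 5.633 + 0.057 + 0.265 + 0.700 + 0.000 + 5.226 + 0.100 + 8.048
Sum = 24.35

24.35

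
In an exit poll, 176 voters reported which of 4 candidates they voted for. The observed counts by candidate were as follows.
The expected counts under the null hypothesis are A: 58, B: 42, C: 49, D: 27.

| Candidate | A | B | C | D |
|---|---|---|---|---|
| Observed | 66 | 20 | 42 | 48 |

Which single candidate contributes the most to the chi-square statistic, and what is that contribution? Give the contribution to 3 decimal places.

χ² = (66−58)²/58 + (20−42)²/42 + (42−49)²/49 + (48−27)²/27
   = 1.1034 + 11.5238 + 1.0000 + 16.3333
The largest term is for D: 16.333.

D, 16.333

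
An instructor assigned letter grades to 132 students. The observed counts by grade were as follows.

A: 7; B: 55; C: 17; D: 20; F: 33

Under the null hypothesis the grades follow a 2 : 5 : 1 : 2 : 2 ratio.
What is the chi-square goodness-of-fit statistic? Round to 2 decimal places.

Ratio total = 12. Expected counts: 132×2/12 = 22, 132×5/12 = 55, 132×1/12 = 11, 132×2/12 = 22, 132×2/12 = 22.
χ² = (7−22)²/22 + (55−55)²/55 + (17−11)²/11 + (20−22)²/22 + (33−22)²/22
   = 10.227 + 0.000 + 3.273 + 0.182 + 5.500
Sum = 19.18

19.18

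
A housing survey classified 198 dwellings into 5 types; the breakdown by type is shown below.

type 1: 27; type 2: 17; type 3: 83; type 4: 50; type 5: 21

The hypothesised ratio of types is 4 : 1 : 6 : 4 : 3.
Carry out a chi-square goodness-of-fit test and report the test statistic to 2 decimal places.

Ratio total = 18. Expected counts: 198×4/18 = 44, 198×1/18 = 11, 198×6/18 = 66, 198×4/18 = 44, 198×3/18 = 33.
χ² = (27−44)²/44 + (17−11)²/11 + (83−66)²/66 + (50−44)²/44 + (21−33)²/33
   = 6.568 + 3.273 + 4.379 + 0.818 + 4.364
Sum = 19.40

19.40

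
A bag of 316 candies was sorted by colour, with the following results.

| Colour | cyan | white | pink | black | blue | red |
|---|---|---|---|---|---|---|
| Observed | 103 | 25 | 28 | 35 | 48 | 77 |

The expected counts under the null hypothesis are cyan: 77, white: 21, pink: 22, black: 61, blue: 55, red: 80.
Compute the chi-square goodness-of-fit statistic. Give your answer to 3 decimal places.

23.263

cyan: (103 − 77)²/77 = 676/77 = 8.7792
white: (25 − 21)²/21 = 16/21 = 0.7619
pink: (28 − 22)²/22 = 36/22 = 1.6364
black: (35 − 61)²/61 = 676/61 = 11.0820
blue: (48 − 55)²/55 = 49/55 = 0.8909
red: (77 − 80)²/80 = 9/80 = 0.1125
Sum = 23.263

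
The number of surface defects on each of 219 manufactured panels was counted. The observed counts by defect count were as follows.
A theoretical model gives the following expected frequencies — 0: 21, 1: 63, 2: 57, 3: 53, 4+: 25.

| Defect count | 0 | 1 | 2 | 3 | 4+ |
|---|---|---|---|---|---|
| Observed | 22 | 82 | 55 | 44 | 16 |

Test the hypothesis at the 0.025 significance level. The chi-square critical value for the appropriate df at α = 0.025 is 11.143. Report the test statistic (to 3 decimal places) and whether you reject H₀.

10.616; do not reject

cat         O        E   (O−E)²/E
0          22       21     0.0476
1          82       63     5.7302
2          55       57     0.0702
3          44       53     1.5283
4+         16       25     3.2400
Sum = 10.616
df = 4. Since 10.616 < 11.143, we do not reject H₀.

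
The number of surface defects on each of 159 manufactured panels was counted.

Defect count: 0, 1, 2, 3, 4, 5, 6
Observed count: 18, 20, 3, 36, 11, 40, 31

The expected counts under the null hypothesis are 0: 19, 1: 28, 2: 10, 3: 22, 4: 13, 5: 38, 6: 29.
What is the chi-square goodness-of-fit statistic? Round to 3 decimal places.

0: (18 − 19)²/19 = 1/19 = 0.0526
1: (20 − 28)²/28 = 64/28 = 2.2857
2: (3 − 10)²/10 = 49/10 = 4.9000
3: (36 − 22)²/22 = 196/22 = 8.9091
4: (11 − 13)²/13 = 4/13 = 0.3077
5: (40 − 38)²/38 = 4/38 = 0.1053
6: (31 − 29)²/29 = 4/29 = 0.1379
Sum = 16.698

16.698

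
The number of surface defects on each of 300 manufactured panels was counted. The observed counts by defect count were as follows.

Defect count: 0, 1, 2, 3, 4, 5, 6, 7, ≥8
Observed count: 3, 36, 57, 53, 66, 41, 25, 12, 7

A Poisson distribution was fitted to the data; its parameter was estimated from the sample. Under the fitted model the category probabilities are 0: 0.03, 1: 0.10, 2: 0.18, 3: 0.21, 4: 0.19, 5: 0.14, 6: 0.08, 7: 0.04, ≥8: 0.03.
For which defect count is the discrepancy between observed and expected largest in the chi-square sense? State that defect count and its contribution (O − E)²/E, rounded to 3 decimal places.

0, 4.000

Expected counts E_i = n·p_i: 300×0.03 = 9, 300×0.10 = 30, 300×0.18 = 54, 300×0.21 = 63, 300×0.19 = 57, 300×0.14 = 42, 300×0.08 = 24, 300×0.04 = 12, 300×0.03 = 9.
cat         O        E   (O−E)²/E
0           3        9     4.0000
1          36       30     1.2000
2          57       54     0.1667
3          53       63     1.5873
4          66       57     1.4211
5          41       42     0.0238
6          25       24     0.0417
7          12       12     0.0000
≥8          7        9     0.4444
The largest term is for 0: 4.000.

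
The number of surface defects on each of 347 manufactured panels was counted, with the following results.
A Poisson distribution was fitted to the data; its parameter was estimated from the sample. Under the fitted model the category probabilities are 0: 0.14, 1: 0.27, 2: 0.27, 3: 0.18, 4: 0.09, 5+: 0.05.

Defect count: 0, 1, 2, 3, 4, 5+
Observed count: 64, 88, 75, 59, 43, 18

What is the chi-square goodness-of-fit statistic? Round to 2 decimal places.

Expected counts E_i = n·p_i: 347×0.14 = 48.58, 347×0.27 = 93.69, 347×0.27 = 93.69, 347×0.18 = 62.46, 347×0.09 = 31.23, 347×0.05 = 17.35.
0: (64 − 48.58)²/48.58 = 237.7764/48.58 = 4.895
1: (88 − 93.69)²/93.69 = 32.3761/93.69 = 0.346
2: (75 − 93.69)²/93.69 = 349.3161/93.69 = 3.728
3: (59 − 62.46)²/62.46 = 11.9716/62.46 = 0.192
4: (43 − 31.23)²/31.23 = 138.5329/31.23 = 4.436
5+: (18 − 17.35)²/17.35 = 0.4225/17.35 = 0.024
Sum = 13.62

13.62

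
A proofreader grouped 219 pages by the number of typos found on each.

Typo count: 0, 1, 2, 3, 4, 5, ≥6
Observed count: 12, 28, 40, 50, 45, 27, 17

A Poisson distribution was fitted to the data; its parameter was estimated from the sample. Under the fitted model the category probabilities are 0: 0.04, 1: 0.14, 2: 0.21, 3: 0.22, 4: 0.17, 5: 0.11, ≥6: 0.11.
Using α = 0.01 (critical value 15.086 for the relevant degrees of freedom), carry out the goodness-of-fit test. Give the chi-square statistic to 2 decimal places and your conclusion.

6.34; do not reject

Expected counts E_i = n·p_i: 219×0.04 = 8.76, 219×0.14 = 30.66, 219×0.21 = 45.99, 219×0.22 = 48.18, 219×0.17 = 37.23, 219×0.11 = 24.09, 219×0.11 = 24.09.
0: (12 − 8.76)²/8.76 = 10.4976/8.76 = 1.198
1: (28 − 30.66)²/30.66 = 7.0756/30.66 = 0.231
2: (40 − 45.99)²/45.99 = 35.8801/45.99 = 0.780
3: (50 − 48.18)²/48.18 = 3.3124/48.18 = 0.069
4: (45 − 37.23)²/37.23 = 60.3729/37.23 = 1.622
5: (27 − 24.09)²/24.09 = 8.4681/24.09 = 0.352
≥6: (17 − 24.09)²/24.09 = 50.2681/24.09 = 2.087
Sum = 6.34
df = 5. Since 6.34 < 15.086, we do not reject H₀.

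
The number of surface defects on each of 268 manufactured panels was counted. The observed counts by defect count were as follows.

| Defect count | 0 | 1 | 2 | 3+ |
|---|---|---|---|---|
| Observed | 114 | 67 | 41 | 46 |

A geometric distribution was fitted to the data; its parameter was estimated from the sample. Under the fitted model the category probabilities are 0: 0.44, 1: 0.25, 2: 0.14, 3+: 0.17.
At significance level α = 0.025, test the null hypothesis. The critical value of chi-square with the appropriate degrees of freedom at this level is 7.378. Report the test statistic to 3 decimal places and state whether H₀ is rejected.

0.457; do not reject

Expected counts E_i = n·p_i: 268×0.44 = 117.92, 268×0.25 = 67, 268×0.14 = 37.52, 268×0.17 = 45.56.
0: (114 − 117.92)²/117.92 = 15.3664/117.92 = 0.1303
1: (67 − 67)²/67 = 0/67 = 0.0000
2: (41 − 37.52)²/37.52 = 12.1104/37.52 = 0.3228
3+: (46 − 45.56)²/45.56 = 0.1936/45.56 = 0.0042
Sum = 0.457
df = 2. Since 0.457 < 7.378, we do not reject H₀.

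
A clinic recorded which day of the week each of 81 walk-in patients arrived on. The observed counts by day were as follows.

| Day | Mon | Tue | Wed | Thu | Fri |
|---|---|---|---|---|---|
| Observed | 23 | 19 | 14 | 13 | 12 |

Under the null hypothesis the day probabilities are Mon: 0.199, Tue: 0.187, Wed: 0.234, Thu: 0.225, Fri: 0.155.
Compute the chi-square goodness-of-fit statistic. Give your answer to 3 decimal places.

Expected counts E_i = n·p_i: 81×0.199 = 16.119, 81×0.187 = 15.147, 81×0.234 = 18.954, 81×0.225 = 18.225, 81×0.155 = 12.555.
χ² = (23−16.119)²/16.119 + (19−15.147)²/15.147 + (14−18.954)²/18.954 + (13−18.225)²/18.225 + (12−12.555)²/12.555
   = 2.9374 + 0.9801 + 1.2948 + 1.4980 + 0.0245
Sum = 6.735

6.735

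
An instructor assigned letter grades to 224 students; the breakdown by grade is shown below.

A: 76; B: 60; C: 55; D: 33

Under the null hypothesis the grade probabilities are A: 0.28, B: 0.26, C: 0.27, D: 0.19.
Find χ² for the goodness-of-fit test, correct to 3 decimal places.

5.509

Expected counts E_i = n·p_i: 224×0.28 = 62.72, 224×0.26 = 58.24, 224×0.27 = 60.48, 224×0.19 = 42.56.
χ² = (76−62.72)²/62.72 + (60−58.24)²/58.24 + (55−60.48)²/60.48 + (33−42.56)²/42.56
   = 2.8118 + 0.0532 + 0.4965 + 2.1474
Sum = 5.509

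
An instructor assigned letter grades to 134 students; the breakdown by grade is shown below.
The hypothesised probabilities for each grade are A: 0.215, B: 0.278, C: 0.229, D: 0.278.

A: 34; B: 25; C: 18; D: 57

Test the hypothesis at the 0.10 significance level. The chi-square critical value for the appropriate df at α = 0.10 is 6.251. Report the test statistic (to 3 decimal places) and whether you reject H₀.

Expected counts E_i = n·p_i: 134×0.215 = 28.81, 134×0.278 = 37.252, 134×0.229 = 30.686, 134×0.278 = 37.252.
cat         O        E   (O−E)²/E
A          34    28.81     0.9350
B          25   37.252     4.0296
C          18   30.686     5.2446
D          57   37.252    10.4688
Sum = 20.678
df = 3. Since 20.678 > 6.251, we reject H₀.

20.678; reject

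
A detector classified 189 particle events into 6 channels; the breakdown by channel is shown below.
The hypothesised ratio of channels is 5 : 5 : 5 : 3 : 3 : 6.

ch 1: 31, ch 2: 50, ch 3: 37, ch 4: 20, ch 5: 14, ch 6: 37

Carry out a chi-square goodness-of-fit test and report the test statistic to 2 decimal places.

Ratio total = 27. Expected counts: 189×5/27 = 35, 189×5/27 = 35, 189×5/27 = 35, 189×3/27 = 21, 189×3/27 = 21, 189×6/27 = 42.
χ² = (31−35)²/35 + (50−35)²/35 + (37−35)²/35 + (20−21)²/21 + (14−21)²/21 + (37−42)²/42
   = 0.457 + 6.429 + 0.114 + 0.048 + 2.333 + 0.595
Sum = 9.98

9.98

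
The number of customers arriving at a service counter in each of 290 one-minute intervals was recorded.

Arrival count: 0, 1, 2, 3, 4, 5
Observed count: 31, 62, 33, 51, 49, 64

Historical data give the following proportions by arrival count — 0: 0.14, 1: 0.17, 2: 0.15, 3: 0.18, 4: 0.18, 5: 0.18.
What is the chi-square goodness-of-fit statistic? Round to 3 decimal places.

10.967

Expected counts E_i = n·p_i: 290×0.14 = 40.6, 290×0.17 = 49.3, 290×0.15 = 43.5, 290×0.18 = 52.2, 290×0.18 = 52.2, 290×0.18 = 52.2.
cat         O        E   (O−E)²/E
0          31     40.6     2.2700
1          62     49.3     3.2716
2          33     43.5     2.5345
3          51     52.2     0.0276
4          49     52.2     0.1962
5          64     52.2     2.6674
Sum = 10.967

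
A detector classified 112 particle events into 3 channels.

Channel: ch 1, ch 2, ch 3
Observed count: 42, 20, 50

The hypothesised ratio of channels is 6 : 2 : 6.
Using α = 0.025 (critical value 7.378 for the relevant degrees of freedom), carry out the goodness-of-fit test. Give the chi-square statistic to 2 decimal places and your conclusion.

Ratio total = 14. Expected counts: 112×6/14 = 48, 112×2/14 = 16, 112×6/14 = 48.
ch 1: (42 − 48)²/48 = 36/48 = 0.750
ch 2: (20 − 16)²/16 = 16/16 = 1.000
ch 3: (50 − 48)²/48 = 4/48 = 0.083
Sum = 1.83
df = 2. Since 1.83 < 7.378, we do not reject H₀.

1.83; do not reject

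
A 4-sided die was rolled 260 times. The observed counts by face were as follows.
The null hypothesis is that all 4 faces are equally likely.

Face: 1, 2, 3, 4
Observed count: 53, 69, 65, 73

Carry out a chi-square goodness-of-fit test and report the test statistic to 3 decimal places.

3.446

Expected count for each of the 4 categories: 260/4 = 65.
1: (53 − 65)²/65 = 144/65 = 2.2154
2: (69 − 65)²/65 = 16/65 = 0.2462
3: (65 − 65)²/65 = 0/65 = 0.0000
4: (73 − 65)²/65 = 64/65 = 0.9846
Sum = 3.446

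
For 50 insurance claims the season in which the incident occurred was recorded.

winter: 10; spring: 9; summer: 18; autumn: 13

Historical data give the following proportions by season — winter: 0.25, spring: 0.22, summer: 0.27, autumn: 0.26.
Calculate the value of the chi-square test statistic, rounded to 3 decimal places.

2.364

Expected counts E_i = n·p_i: 50×0.25 = 12.5, 50×0.22 = 11, 50×0.27 = 13.5, 50×0.26 = 13.
χ² = (10−12.5)²/12.5 + (9−11)²/11 + (18−13.5)²/13.5 + (13−13)²/13
   = 0.5000 + 0.3636 + 1.5000 + 0.0000
Sum = 2.364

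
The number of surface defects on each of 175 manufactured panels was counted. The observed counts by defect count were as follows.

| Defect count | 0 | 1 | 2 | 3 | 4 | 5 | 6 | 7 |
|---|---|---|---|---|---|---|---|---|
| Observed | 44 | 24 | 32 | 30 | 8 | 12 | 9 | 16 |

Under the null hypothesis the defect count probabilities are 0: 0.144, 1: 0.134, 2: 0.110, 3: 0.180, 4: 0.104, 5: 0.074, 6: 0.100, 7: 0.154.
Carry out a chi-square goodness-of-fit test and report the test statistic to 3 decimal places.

36.918

Expected counts E_i = n·p_i: 175×0.144 = 25.2, 175×0.134 = 23.45, 175×0.110 = 19.25, 175×0.180 = 31.5, 175×0.104 = 18.2, 175×0.074 = 12.95, 175×0.100 = 17.5, 175×0.154 = 26.95.
0: (44 − 25.2)²/25.2 = 353.44/25.2 = 14.0254
1: (24 − 23.45)²/23.45 = 0.3025/23.45 = 0.0129
2: (32 − 19.25)²/19.25 = 162.5625/19.25 = 8.4448
3: (30 − 31.5)²/31.5 = 2.25/31.5 = 0.0714
4: (8 − 18.2)²/18.2 = 104.04/18.2 = 5.7165
5: (12 − 12.95)²/12.95 = 0.9025/12.95 = 0.0697
6: (9 − 17.5)²/17.5 = 72.25/17.5 = 4.1286
7: (16 − 26.95)²/26.95 = 119.9025/26.95 = 4.4491
Sum = 36.918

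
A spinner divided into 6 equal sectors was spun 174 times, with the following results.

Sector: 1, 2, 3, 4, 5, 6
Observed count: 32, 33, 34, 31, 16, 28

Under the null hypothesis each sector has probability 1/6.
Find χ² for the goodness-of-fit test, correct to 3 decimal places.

Under H₀ each category has probability 1/6, so each expected count is 174/6 = 29.
χ² = (32−29)²/29 + (33−29)²/29 + (34−29)²/29 + (31−29)²/29 + (16−29)²/29 + (28−29)²/29
   = 0.3103 + 0.5517 + 0.8621 + 0.1379 + 5.8276 + 0.0345
Sum = 7.724

7.724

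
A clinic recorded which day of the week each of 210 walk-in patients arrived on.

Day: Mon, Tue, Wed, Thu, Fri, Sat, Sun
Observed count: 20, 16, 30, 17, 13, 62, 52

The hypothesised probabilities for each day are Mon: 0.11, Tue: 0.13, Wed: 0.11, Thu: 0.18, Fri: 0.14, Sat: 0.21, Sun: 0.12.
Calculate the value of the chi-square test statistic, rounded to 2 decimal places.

63.52

Expected counts E_i = n·p_i: 210×0.11 = 23.1, 210×0.13 = 27.3, 210×0.11 = 23.1, 210×0.18 = 37.8, 210×0.14 = 29.4, 210×0.21 = 44.1, 210×0.12 = 25.2.
cat         O        E   (O−E)²/E
Mon        20     23.1      0.416
Tue        16     27.3      4.677
Wed        30     23.1      2.061
Thu        17     37.8     11.446
Fri        13     29.4      9.148
Sat        62     44.1      7.266
Sun        52     25.2     28.502
Sum = 63.52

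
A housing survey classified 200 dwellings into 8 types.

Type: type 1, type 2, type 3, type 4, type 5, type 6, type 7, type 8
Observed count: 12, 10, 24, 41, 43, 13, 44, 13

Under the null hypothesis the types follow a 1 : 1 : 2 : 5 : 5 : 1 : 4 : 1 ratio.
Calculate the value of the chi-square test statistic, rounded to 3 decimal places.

6.000

Ratio total = 20. Expected counts: 200×1/20 = 10, 200×1/20 = 10, 200×2/20 = 20, 200×5/20 = 50, 200×5/20 = 50, 200×1/20 = 10, 200×4/20 = 40, 200×1/20 = 10.
type 1: (12 − 10)²/10 = 4/10 = 0.4000
type 2: (10 − 10)²/10 = 0/10 = 0.0000
type 3: (24 − 20)²/20 = 16/20 = 0.8000
type 4: (41 − 50)²/50 = 81/50 = 1.6200
type 5: (43 − 50)²/50 = 49/50 = 0.9800
type 6: (13 − 10)²/10 = 9/10 = 0.9000
type 7: (44 − 40)²/40 = 16/40 = 0.4000
type 8: (13 − 10)²/10 = 9/10 = 0.9000
Sum = 6.000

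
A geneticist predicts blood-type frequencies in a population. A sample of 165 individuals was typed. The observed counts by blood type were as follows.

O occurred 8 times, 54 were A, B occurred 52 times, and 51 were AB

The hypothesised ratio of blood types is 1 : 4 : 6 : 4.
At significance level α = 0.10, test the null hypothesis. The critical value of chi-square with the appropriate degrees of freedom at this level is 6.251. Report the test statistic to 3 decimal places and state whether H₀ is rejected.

7.174; reject

Ratio total = 15. Expected counts: 165×1/15 = 11, 165×4/15 = 44, 165×6/15 = 66, 165×4/15 = 44.
χ² = (8−11)²/11 + (54−44)²/44 + (52−66)²/66 + (51−44)²/44
   = 0.8182 + 2.2727 + 2.9697 + 1.1136
Sum = 7.174
df = 3. Since 7.174 > 6.251, we reject H₀.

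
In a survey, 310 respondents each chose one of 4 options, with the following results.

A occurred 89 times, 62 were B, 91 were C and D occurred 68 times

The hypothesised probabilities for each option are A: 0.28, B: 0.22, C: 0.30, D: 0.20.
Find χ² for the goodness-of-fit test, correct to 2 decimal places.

Expected counts E_i = n·p_i: 310×0.28 = 86.8, 310×0.22 = 68.2, 310×0.30 = 93, 310×0.20 = 62.
cat         O        E   (O−E)²/E
A          89     86.8      0.056
B          62     68.2      0.564
C          91       93      0.043
D          68       62      0.581
Sum = 1.24

1.24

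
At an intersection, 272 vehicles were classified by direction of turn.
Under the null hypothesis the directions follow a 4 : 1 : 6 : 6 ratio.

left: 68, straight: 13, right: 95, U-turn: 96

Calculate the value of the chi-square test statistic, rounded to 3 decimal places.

Ratio total = 17. Expected counts: 272×4/17 = 64, 272×1/17 = 16, 272×6/17 = 96, 272×6/17 = 96.
left: (68 − 64)²/64 = 16/64 = 0.2500
straight: (13 − 16)²/16 = 9/16 = 0.5625
right: (95 − 96)²/96 = 1/96 = 0.0104
U-turn: (96 − 96)²/96 = 0/96 = 0.0000
Sum = 0.823

0.823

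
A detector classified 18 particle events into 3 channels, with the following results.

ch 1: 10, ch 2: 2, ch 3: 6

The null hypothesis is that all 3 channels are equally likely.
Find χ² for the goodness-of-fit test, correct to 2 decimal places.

Expected count for each of the 3 categories: 18/3 = 6.
cat         O        E   (O−E)²/E
ch 1       10        6      2.667
ch 2        2        6      2.667
ch 3        6        6      0.000
Sum = 5.33

5.33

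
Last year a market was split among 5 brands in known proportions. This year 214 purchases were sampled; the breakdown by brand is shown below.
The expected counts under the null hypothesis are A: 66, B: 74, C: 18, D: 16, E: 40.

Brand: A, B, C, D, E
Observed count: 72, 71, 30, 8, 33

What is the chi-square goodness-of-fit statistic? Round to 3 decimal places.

A: (72 − 66)²/66 = 36/66 = 0.5455
B: (71 − 74)²/74 = 9/74 = 0.1216
C: (30 − 18)²/18 = 144/18 = 8.0000
D: (8 − 16)²/16 = 64/16 = 4.0000
E: (33 − 40)²/40 = 49/40 = 1.2250
Sum = 13.892

13.892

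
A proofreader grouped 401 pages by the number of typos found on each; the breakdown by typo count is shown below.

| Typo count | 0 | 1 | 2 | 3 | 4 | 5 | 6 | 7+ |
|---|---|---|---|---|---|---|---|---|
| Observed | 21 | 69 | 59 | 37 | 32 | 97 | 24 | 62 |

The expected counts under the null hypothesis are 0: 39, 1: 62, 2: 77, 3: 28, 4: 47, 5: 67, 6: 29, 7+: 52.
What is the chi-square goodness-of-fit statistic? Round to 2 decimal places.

0: (21 − 39)²/39 = 324/39 = 8.308
1: (69 − 62)²/62 = 49/62 = 0.790
2: (59 − 77)²/77 = 324/77 = 4.208
3: (37 − 28)²/28 = 81/28 = 2.893
4: (32 − 47)²/47 = 225/47 = 4.787
5: (97 − 67)²/67 = 900/67 = 13.433
6: (24 − 29)²/29 = 25/29 = 0.862
7+: (62 − 52)²/52 = 100/52 = 1.923
Sum = 37.20

37.20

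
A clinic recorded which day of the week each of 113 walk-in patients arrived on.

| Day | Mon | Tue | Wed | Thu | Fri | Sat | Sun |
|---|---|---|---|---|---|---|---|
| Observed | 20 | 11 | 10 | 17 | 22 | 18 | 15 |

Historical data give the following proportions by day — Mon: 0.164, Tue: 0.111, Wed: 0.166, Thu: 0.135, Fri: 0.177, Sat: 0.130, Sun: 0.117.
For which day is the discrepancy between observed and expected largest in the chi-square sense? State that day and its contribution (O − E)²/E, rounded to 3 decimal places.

Wed, 4.089

Expected counts E_i = n·p_i: 113×0.164 = 18.532, 113×0.111 = 12.543, 113×0.166 = 18.758, 113×0.135 = 15.255, 113×0.177 = 20.001, 113×0.130 = 14.69, 113×0.117 = 13.221.
cat         O        E   (O−E)²/E
Mon        20   18.532     0.1163
Tue        11   12.543     0.1898
Wed        10   18.758     4.0891
Thu        17   15.255     0.1996
Fri        22   20.001     0.1998
Sat        18    14.69     0.7458
Sun        15   13.221     0.2394
The largest term is for Wed: 4.089.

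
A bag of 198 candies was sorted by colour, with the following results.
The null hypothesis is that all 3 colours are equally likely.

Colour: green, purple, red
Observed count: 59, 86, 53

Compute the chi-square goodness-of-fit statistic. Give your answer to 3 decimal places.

Expected count for each of the 3 categories: 198/3 = 66.
χ² = (59−66)²/66 + (86−66)²/66 + (53−66)²/66
   = 0.7424 + 6.0606 + 2.5606
Sum = 9.364

9.364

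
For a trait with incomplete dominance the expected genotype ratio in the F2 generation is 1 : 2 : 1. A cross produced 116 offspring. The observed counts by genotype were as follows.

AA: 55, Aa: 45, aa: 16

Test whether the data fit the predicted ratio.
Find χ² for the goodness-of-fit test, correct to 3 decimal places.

Ratio total = 4. Expected counts: 116×1/4 = 29, 116×2/4 = 58, 116×1/4 = 29.
AA: (55 − 29)²/29 = 676/29 = 23.3103
Aa: (45 − 58)²/58 = 169/58 = 2.9138
aa: (16 − 29)²/29 = 169/29 = 5.8276
Sum = 32.052

32.052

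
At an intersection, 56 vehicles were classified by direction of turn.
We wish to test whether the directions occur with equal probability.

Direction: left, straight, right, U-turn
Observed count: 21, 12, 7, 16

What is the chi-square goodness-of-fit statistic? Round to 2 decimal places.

Under H₀ each category has probability 1/4, so each expected count is 56/4 = 14.
cat           O        E   (O−E)²/E
left         21       14      3.500
straight     12       14      0.286
right         7       14      3.500
U-turn       16       14      0.286
Sum = 7.57

7.57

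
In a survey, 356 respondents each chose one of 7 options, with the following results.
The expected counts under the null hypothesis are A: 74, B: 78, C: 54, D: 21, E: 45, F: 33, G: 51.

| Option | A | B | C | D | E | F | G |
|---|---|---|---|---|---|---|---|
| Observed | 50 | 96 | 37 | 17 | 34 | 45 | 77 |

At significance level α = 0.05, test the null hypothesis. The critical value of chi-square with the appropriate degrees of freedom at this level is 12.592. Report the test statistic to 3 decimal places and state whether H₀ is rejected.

38.359; reject

A: (50 − 74)²/74 = 576/74 = 7.7838
B: (96 − 78)²/78 = 324/78 = 4.1538
C: (37 − 54)²/54 = 289/54 = 5.3519
D: (17 − 21)²/21 = 16/21 = 0.7619
E: (34 − 45)²/45 = 121/45 = 2.6889
F: (45 − 33)²/33 = 144/33 = 4.3636
G: (77 − 51)²/51 = 676/51 = 13.2549
Sum = 38.359
df = 6. Since 38.359 > 12.592, we reject H₀.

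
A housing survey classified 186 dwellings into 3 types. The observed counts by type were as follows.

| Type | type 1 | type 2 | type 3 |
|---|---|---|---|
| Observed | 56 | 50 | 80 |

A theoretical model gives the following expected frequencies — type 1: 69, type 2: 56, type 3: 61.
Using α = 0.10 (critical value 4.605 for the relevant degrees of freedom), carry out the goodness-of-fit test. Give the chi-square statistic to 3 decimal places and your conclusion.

9.010; reject

cat         O        E   (O−E)²/E
type 1     56       69     2.4493
type 2     50       56     0.6429
type 3     80       61     5.9180
Sum = 9.010
df = 2. Since 9.010 > 4.605, we reject H₀.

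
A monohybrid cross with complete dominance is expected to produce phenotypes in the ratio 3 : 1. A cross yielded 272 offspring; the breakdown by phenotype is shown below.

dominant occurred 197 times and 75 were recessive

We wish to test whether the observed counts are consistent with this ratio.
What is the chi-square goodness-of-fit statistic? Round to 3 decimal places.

0.961

Ratio total = 4. Expected counts: 272×3/4 = 204, 272×1/4 = 68.
cat            O        E   (O−E)²/E
dominant     197      204     0.2402
recessive     75       68     0.7206
Sum = 0.961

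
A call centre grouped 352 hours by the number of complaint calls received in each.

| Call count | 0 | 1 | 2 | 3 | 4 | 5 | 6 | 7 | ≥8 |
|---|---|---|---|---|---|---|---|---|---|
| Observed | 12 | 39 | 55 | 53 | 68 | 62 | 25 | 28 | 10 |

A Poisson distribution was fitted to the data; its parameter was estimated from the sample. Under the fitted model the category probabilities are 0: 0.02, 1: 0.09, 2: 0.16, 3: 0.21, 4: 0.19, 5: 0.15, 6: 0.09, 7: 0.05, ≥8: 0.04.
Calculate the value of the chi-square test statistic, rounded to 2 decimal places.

Expected counts E_i = n·p_i: 352×0.02 = 7.04, 352×0.09 = 31.68, 352×0.16 = 56.32, 352×0.21 = 73.92, 352×0.19 = 66.88, 352×0.15 = 52.8, 352×0.09 = 31.68, 352×0.05 = 17.6, 352×0.04 = 14.08.
χ² = (12−7.04)²/7.04 + (39−31.68)²/31.68 + (55−56.32)²/56.32 + (53−73.92)²/73.92 + (68−66.88)²/66.88 + (62−52.8)²/52.8 + (25−31.68)²/31.68 + (28−17.6)²/17.6 + (10−14.08)²/14.08
   = 3.495 + 1.691 + 0.031 + 5.921 + 0.019 + 1.603 + 1.409 + 6.145 + 1.182
Sum = 21.50

21.50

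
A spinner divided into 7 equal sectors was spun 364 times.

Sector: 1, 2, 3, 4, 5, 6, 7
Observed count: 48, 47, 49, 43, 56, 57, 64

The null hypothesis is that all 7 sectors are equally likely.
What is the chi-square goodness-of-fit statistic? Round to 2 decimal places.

6.08

Expected count for each of the 7 categories: 364/7 = 52.
1: (48 − 52)²/52 = 16/52 = 0.308
2: (47 − 52)²/52 = 25/52 = 0.481
3: (49 − 52)²/52 = 9/52 = 0.173
4: (43 − 52)²/52 = 81/52 = 1.558
5: (56 − 52)²/52 = 16/52 = 0.308
6: (57 − 52)²/52 = 25/52 = 0.481
7: (64 − 52)²/52 = 144/52 = 2.769
Sum = 6.08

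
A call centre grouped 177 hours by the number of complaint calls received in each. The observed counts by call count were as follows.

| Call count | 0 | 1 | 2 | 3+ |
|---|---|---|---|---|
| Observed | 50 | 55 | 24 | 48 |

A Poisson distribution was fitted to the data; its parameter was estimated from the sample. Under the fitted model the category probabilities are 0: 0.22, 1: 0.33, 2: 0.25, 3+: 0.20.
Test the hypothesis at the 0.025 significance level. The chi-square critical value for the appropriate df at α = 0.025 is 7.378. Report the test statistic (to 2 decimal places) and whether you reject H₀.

17.09; reject

Expected counts E_i = n·p_i: 177×0.22 = 38.94, 177×0.33 = 58.41, 177×0.25 = 44.25, 177×0.20 = 35.4.
cat         O        E   (O−E)²/E
0          50    38.94      3.141
1          55    58.41      0.199
2          24    44.25      9.267
3+         48     35.4      4.485
Sum = 17.09
df = 2. Since 17.09 > 7.378, we reject H₀.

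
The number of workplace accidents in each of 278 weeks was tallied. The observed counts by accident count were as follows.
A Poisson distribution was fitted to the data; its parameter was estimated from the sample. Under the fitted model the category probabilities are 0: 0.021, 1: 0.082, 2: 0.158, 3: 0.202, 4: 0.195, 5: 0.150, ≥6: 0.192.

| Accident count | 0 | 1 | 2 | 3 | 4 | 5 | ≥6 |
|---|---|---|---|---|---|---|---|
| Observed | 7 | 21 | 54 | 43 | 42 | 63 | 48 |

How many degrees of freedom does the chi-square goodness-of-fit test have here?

5

There are k = 7 categories and 1 parameter estimated from the data, so df = 7 − 1 − 1 = 5.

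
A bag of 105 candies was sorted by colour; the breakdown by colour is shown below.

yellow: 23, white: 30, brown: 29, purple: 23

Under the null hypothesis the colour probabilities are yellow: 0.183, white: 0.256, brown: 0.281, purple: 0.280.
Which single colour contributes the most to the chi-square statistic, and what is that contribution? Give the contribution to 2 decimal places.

purple, 1.39

Expected counts E_i = n·p_i: 105×0.183 = 19.215, 105×0.256 = 26.88, 105×0.281 = 29.505, 105×0.280 = 29.4.
yellow: (23 − 19.215)²/19.215 = 14.326225/19.215 = 0.746
white: (30 − 26.88)²/26.88 = 9.7344/26.88 = 0.362
brown: (29 − 29.505)²/29.505 = 0.255025/29.505 = 0.009
purple: (23 − 29.4)²/29.4 = 40.96/29.4 = 1.393
The largest term is for purple: 1.39.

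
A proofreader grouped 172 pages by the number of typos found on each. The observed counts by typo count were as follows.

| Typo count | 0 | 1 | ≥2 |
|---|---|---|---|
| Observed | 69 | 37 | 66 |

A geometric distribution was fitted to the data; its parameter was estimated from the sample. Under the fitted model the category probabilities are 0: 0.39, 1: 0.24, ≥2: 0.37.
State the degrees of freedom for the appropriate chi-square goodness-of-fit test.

1

There are k = 3 categories and 1 parameter estimated from the data, so df = 3 − 1 − 1 = 1.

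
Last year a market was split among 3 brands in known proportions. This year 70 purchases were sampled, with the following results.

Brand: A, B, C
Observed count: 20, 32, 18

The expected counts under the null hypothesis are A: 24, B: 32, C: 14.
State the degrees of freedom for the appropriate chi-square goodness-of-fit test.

There are k = 3 categories and no parameters were estimated from the data, so df = 3 − 1 = 2.

2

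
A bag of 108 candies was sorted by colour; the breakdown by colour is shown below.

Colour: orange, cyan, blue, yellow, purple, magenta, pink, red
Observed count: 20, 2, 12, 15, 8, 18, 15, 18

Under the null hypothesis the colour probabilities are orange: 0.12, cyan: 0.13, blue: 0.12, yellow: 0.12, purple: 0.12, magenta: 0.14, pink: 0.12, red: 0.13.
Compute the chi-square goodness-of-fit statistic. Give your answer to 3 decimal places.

18.426

Expected counts E_i = n·p_i: 108×0.12 = 12.96, 108×0.13 = 14.04, 108×0.12 = 12.96, 108×0.12 = 12.96, 108×0.12 = 12.96, 108×0.14 = 15.12, 108×0.12 = 12.96, 108×0.13 = 14.04.
cat          O        E   (O−E)²/E
orange      20    12.96     3.8242
cyan         2    14.04    10.3249
blue        12    12.96     0.0711
yellow      15    12.96     0.3211
purple       8    12.96     1.8983
magenta     18    15.12     0.5486
pink        15    12.96     0.3211
red         18    14.04     1.1169
Sum = 18.426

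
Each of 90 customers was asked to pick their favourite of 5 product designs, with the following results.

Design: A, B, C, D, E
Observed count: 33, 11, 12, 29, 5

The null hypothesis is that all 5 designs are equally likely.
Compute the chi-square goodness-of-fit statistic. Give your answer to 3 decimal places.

Expected count for each of the 5 categories: 90/5 = 18.
χ² = (33−18)²/18 + (11−18)²/18 + (12−18)²/18 + (29−18)²/18 + (5−18)²/18
   = 12.5000 + 2.7222 + 2.0000 + 6.7222 + 9.3889
Sum = 33.333

33.333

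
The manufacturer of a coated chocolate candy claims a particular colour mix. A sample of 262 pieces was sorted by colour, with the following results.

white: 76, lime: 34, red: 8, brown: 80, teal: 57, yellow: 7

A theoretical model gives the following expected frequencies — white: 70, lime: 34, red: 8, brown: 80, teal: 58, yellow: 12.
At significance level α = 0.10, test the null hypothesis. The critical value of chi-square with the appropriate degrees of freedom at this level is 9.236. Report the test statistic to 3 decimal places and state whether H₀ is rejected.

cat         O        E   (O−E)²/E
white      76       70     0.5143
lime       34       34     0.0000
red         8        8     0.0000
brown      80       80     0.0000
teal       57       58     0.0172
yellow      7       12     2.0833
Sum = 2.615
df = 5. Since 2.615 < 9.236, we do not reject H₀.

2.615; do not reject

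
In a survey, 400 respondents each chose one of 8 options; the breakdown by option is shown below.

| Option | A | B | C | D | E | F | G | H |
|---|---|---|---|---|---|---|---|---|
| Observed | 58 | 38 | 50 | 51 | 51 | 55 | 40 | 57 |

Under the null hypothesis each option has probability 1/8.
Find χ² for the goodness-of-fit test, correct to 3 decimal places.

Under H₀ each category has probability 1/8, so each expected count is 400/8 = 50.
A: (58 − 50)²/50 = 64/50 = 1.2800
B: (38 − 50)²/50 = 144/50 = 2.8800
C: (50 − 50)²/50 = 0/50 = 0.0000
D: (51 − 50)²/50 = 1/50 = 0.0200
E: (51 − 50)²/50 = 1/50 = 0.0200
F: (55 − 50)²/50 = 25/50 = 0.5000
G: (40 − 50)²/50 = 100/50 = 2.0000
H: (57 − 50)²/50 = 49/50 = 0.9800
Sum = 7.680

7.680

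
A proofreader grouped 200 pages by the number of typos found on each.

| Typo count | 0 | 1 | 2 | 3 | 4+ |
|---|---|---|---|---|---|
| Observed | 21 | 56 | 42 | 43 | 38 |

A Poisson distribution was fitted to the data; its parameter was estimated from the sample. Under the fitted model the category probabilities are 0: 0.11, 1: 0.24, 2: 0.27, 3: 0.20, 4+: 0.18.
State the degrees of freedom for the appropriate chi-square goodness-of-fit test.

3

There are k = 5 categories and 1 parameter estimated from the data, so df = 5 − 1 − 1 = 3.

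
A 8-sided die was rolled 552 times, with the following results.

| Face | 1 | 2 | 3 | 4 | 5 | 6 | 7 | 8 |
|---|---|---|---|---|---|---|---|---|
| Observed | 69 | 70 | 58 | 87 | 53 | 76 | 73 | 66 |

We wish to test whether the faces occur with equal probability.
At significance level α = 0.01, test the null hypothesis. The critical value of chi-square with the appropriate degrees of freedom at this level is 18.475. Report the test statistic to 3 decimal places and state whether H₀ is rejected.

Under H₀ each category has probability 1/8, so each expected count is 552/8 = 69.
cat         O        E   (O−E)²/E
1          69       69     0.0000
2          70       69     0.0145
3          58       69     1.7536
4          87       69     4.6957
5          53       69     3.7101
6          76       69     0.7101
7          73       69     0.2319
8          66       69     0.1304
Sum = 11.246
df = 7. Since 11.246 < 18.475, we do not reject H₀.

11.246; do not reject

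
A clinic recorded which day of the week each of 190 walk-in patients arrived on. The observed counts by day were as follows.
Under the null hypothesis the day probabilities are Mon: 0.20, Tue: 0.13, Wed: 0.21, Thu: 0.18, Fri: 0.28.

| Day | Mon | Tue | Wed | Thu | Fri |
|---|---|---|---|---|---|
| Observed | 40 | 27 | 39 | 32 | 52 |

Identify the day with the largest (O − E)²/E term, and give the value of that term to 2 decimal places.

Tue, 0.21

Expected counts E_i = n·p_i: 190×0.20 = 38, 190×0.13 = 24.7, 190×0.21 = 39.9, 190×0.18 = 34.2, 190×0.28 = 53.2.
χ² = (40−38)²/38 + (27−24.7)²/24.7 + (39−39.9)²/39.9 + (32−34.2)²/34.2 + (52−53.2)²/53.2
   = 0.105 + 0.214 + 0.020 + 0.142 + 0.027
The largest term is for Tue: 0.21.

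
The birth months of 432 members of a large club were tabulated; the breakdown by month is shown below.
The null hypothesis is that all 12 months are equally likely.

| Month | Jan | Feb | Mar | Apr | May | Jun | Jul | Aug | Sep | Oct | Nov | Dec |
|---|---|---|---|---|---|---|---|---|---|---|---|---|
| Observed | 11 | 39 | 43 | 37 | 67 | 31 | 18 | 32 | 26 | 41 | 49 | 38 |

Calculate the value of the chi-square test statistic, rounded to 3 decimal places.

Under H₀ each category has probability 1/12, so each expected count is 432/12 = 36.
χ² = (11−36)²/36 + (39−36)²/36 + (43−36)²/36 + (37−36)²/36 + (67−36)²/36 + (31−36)²/36 + (18−36)²/36 + (32−36)²/36 + (26−36)²/36 + (41−36)²/36 + (49−36)²/36 + (38−36)²/36
   = 17.3611 + 0.2500 + 1.3611 + 0.0278 + 26.6944 + 0.6944 + 9.0000 + 0.4444 + 2.7778 + 0.6944 + 4.6944 + 0.1111
Sum = 64.111

64.111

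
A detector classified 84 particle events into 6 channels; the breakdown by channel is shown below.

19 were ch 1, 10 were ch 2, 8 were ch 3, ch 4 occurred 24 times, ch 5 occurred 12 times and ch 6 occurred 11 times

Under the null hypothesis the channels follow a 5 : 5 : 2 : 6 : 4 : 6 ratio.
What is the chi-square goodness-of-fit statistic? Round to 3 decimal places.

8.122

Ratio total = 28. Expected counts: 84×5/28 = 15, 84×5/28 = 15, 84×2/28 = 6, 84×6/28 = 18, 84×4/28 = 12, 84×6/28 = 18.
χ² = (19−15)²/15 + (10−15)²/15 + (8−6)²/6 + (24−18)²/18 + (12−12)²/12 + (11−18)²/18
   = 1.0667 + 1.6667 + 0.6667 + 2.0000 + 0.0000 + 2.7222
Sum = 8.122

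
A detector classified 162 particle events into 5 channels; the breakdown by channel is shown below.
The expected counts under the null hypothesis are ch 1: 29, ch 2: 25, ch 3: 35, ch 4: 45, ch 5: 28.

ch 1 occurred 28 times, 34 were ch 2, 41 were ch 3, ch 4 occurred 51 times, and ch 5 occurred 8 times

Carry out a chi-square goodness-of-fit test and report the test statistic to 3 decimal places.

19.389

cat         O        E   (O−E)²/E
ch 1       28       29     0.0345
ch 2       34       25     3.2400
ch 3       41       35     1.0286
ch 4       51       45     0.8000
ch 5        8       28    14.2857
Sum = 19.389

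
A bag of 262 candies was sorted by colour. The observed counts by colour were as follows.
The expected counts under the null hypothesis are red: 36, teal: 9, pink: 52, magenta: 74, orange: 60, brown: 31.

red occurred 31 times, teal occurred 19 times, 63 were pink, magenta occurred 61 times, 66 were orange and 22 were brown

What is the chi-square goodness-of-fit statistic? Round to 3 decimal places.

19.629

cat          O        E   (O−E)²/E
red         31       36     0.6944
teal        19        9    11.1111
pink        63       52     2.3269
magenta     61       74     2.2838
orange      66       60     0.6000
brown       22       31     2.6129
Sum = 19.629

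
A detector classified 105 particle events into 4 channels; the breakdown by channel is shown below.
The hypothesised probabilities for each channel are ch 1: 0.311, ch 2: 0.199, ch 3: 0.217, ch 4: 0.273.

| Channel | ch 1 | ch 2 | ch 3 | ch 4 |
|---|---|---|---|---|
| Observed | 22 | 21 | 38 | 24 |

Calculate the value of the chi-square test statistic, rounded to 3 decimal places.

Expected counts E_i = n·p_i: 105×0.311 = 32.655, 105×0.199 = 20.895, 105×0.217 = 22.785, 105×0.273 = 28.665.
ch 1: (22 − 32.655)²/32.655 = 113.529025/32.655 = 3.4766
ch 2: (21 − 20.895)²/20.895 = 0.011025/20.895 = 0.0005
ch 3: (38 − 22.785)²/22.785 = 231.496225/22.785 = 10.1600
ch 4: (24 − 28.665)²/28.665 = 21.762225/28.665 = 0.7592
Sum = 14.396

14.396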